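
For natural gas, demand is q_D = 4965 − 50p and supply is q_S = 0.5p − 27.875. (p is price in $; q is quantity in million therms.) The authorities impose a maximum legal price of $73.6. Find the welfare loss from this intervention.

$161.22 million

In inverse form: demand p = 99.3 − 0.02q, supply p = 55.75 + 2q.
Competitive equilibrium: 99.3 − 0.02q = 55.75 + 2q → q* = 21.5594, p* = 98.8688.
At the ceiling p = 73.6, quantity supplied = (73.6 − 55.75)/2 = 8.925.
Willingness to pay at q' = 8.925: 99.3 − 0.02·8.925 = 99.1215.
Δq = 21.5594 − 8.925 = 12.6344; wedge = 99.1215 − 73.6 = 25.5215.
DWL = ½ × 12.6344 × 25.5215 = $161.22 million.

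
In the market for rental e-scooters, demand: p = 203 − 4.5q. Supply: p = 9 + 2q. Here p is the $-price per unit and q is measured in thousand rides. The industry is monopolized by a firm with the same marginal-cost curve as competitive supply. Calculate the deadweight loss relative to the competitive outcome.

Competitive equilibrium: 203 − 4.5q = 9 + 2q → q* = 29.8462, p* = 68.6923.
Marginal revenue: MR = 203 − 9q. Set MR = MC: 203 − 9q = 9 + 2q → q_m = 17.6364.
Price p_m = 203 − 4.5·17.6364 = 123.6362; MC(q_m) = 9 + 2·17.6364 = 44.2728.
Competitive q* = 29.8462, so Δq = 12.2098; wedge = 123.6362 − 44.2728 = 79.3634.
The triangle = ½ × 12.2098 × 79.3634 = $484.51 thousand.

$484.51 thousand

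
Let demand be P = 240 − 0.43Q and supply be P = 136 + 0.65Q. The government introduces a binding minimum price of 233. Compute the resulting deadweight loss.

3457.49

Competitive equilibrium: 240 − 0.43Q = 136 + 0.65Q → Q* = 96.2963, P* = 198.5926.
At the floor P = 233, quantity demanded = (240 − 233)/0.43 = 16.2791.
Sellers' marginal cost at Q' = 16.2791: 136 + 0.65·16.2791 = 146.5814.
ΔQ = 96.2963 − 16.2791 = 80.0172; wedge = 233 − 146.5814 = 86.4186.
Deadweight loss = ½ × 80.0172 × 86.4186 = 3457.49.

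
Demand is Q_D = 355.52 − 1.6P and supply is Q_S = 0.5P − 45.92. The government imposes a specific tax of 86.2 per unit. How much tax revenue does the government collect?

1450.13

In inverse form: demand P = 222.2 − 0.625Q, supply P = 91.84 + 2Q.
Competitive equilibrium: 222.2 − 0.625Q = 91.84 + 2Q → Q* = 49.661, P* = 191.1619.
With the tax, the buyer price exceeds the seller price by 86.2: (222.2 − 0.625Q) − (91.84 + 2Q) = 86.2 → Q' = 16.8229.
Tax revenue = 86.2 × 16.8229 = 1450.13.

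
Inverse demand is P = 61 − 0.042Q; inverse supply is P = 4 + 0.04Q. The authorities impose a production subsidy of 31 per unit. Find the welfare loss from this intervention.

Competitive equilibrium: 61 − 0.042Q = 4 + 0.04Q → Q* = 695.12195, P* = 31.80488.
The subsidy lowers effective supply by 31: P = 0.04Q − 27.
New quantity: 61 − 0.042Q = 0.04Q − 27 → Q' = 1073.17073.
Overproduction ΔQ = 1073.17073 − 695.12195 = 378.04878; wedge = subsidy = 31.
Welfare loss = ½ × 378.04878 × 31 = 5859.76.

5859.76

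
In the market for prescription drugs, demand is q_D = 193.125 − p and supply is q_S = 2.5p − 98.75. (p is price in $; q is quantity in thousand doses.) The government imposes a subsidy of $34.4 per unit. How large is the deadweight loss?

In inverse form: demand p = 193.125 − q, supply p = 39.5 + 0.4q.
Competitive equilibrium: 193.125 − q = 39.5 + 0.4q → q* = 109.7321, p* = 83.3929.
The subsidy lowers effective supply by 34.4: p = 5.1 + 0.4q.
New quantity: 193.125 − q = 5.1 + 0.4q → q' = 134.3036.
Overproduction Δq = 134.3036 − 109.7321 = 24.5715; wedge = subsidy = 34.4.
Deadweight loss = ½ × 24.5715 × 34.4 = $422.63 thousand.

$422.63 thousand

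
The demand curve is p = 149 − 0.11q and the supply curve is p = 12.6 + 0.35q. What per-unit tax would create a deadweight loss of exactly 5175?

69

Competitive equilibrium: 149 − 0.11q = 12.6 + 0.35q → q* = 296.5217, p* = 116.3826.
A tax t gives Δq = t/0.46 and wedge t, so DWL = t²/0.92.
t²/0.92 = 5175 → t² = 4761 → t = 69.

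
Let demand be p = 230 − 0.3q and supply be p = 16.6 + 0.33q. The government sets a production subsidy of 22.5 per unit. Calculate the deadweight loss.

401.79

Competitive equilibrium: 230 − 0.3q = 16.6 + 0.33q → q* = 338.73016, p* = 128.38095.
The subsidy lowers effective supply by 22.5: p = 0.33q − 5.9.
New quantity: 230 − 0.3q = 0.33q − 5.9 → q' = 374.44444.
Overproduction Δq = 374.44444 − 338.73016 = 35.71428; wedge = subsidy = 22.5.
Deadweight loss = ½ × 35.71428 × 22.5 = 401.79.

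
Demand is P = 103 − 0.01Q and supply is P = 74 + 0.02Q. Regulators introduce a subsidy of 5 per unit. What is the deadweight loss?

416.67

Competitive equilibrium: 103 − 0.01Q = 74 + 0.02Q → Q* = 966.6667, P* = 93.3333.
The subsidy lowers effective supply by 5: P = 69 + 0.02Q.
New quantity: 103 − 0.01Q = 69 + 0.02Q → Q' = 1133.3333.
Overproduction ΔQ = 1133.3333 − 966.6667 = 166.6666; wedge = subsidy = 5.
Welfare loss = ½ × 166.6666 × 5 = 416.67.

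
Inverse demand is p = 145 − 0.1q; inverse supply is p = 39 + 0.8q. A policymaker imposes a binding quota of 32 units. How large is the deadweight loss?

3311.02

Competitive equilibrium: 145 − 0.1q = 39 + 0.8q → q* = 117.7778, p* = 133.2222.
At q = 32: demand price = 145 − 0.1·32 = 141.8; supply price = 39 + 0.8·32 = 64.6.
Δq = 117.7778 − 32 = 85.7778; wedge = 141.8 − 64.6 = 77.2.
Welfare loss = ½ × 85.7778 × 77.2 = 3311.02.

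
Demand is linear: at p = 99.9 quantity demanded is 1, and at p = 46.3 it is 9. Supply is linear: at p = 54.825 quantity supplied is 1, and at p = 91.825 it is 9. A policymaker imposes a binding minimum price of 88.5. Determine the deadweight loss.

29.40

Demand slope = (46.3 − 99.9)/(9 − 1) = −6.7, so p = 106.6 − 6.7q.
Supply slope = (91.825 − 54.825)/(9 − 1) = 4.625, so p = 50.2 + 4.625q.
Competitive equilibrium: 106.6 − 6.7q = 50.2 + 4.625q → q* = 4.9801, p* = 73.2331.
At the floor p = 88.5, quantity demanded = (106.6 − 88.5)/6.7 = 2.7015.
Sellers' marginal cost at q' = 2.7015: 50.2 + 4.625·2.7015 = 62.6944.
Δq = 4.9801 − 2.7015 = 2.2786; wedge = 88.5 − 62.6944 = 25.8056.
Deadweight loss = ½ × 2.2786 × 25.8056 = 29.40.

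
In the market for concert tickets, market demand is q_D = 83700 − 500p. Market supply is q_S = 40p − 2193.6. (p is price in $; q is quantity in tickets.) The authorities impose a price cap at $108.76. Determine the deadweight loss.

In inverse form: demand p = 167.4 − 0.002q, supply p = 54.84 + 0.025q.
Competitive equilibrium: 167.4 − 0.002q = 54.84 + 0.025q → q* = 4168.8889, p* = 159.0622.
At the ceiling p = 108.76, quantity supplied = (108.76 − 54.84)/0.025 = 2156.8.
Willingness to pay at q' = 2156.8: 167.4 − 0.002·2156.8 = 163.0864.
Δq = 4168.8889 − 2156.8 = 2012.0889; wedge = 163.0864 − 108.76 = 54.3264.
Deadweight loss = ½ × 2012.0889 × 54.3264 = $54654.77.

$54654.77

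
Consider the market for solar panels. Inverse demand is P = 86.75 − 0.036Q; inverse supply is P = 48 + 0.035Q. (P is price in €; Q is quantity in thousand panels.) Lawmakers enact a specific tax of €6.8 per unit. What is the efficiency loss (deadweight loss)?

€325.63 thousand

Competitive equilibrium: 86.75 − 0.036Q = 48 + 0.035Q → Q* = 545.7746, P* = 67.1021.
With the tax, the buyer price exceeds the seller price by 6.8: (86.75 − 0.036Q) − (48 + 0.035Q) = 6.8 → Q' = 450.
ΔQ = 545.7746 − 450 = 95.7746; the wedge equals the tax, 6.8.
DWL = ½ × 95.7746 × 6.8 = €325.63 thousand.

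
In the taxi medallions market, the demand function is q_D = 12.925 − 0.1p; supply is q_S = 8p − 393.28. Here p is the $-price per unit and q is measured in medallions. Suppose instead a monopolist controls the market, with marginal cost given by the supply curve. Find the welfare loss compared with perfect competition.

In inverse form: demand p = 129.25 − 10q, supply p = 49.16 + 0.125q.
Competitive equilibrium: 129.25 − 10q = 49.16 + 0.125q → q* = 7.9101, p* = 50.1488.
Marginal revenue: MR = 129.25 − 20q. Set MR = MC: 129.25 − 20q = 49.16 + 0.125q → q_m = 3.9796.
Price p_m = 129.25 − 10·3.9796 = 89.454; MC(q_m) = 49.16 + 0.125·3.9796 = 49.6575.
Competitive q* = 7.9101, so Δq = 3.9305; wedge = 89.454 − 49.6575 = 39.7965.
DWL = ½ × 3.9305 × 39.7965 = $78.21.

$78.21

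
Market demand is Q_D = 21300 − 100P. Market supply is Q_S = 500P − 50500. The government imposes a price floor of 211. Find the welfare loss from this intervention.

500506.67

In inverse form: demand P = 213 − 0.01Q, supply P = 101 + 0.002Q.
Competitive equilibrium: 213 − 0.01Q = 101 + 0.002Q → Q* = 9333.33333, P* = 119.66667.
At the floor P = 211, quantity demanded = (213 − 211)/0.01 = 200.
Sellers' marginal cost at Q' = 200: 101 + 0.002·200 = 101.4.
ΔQ = 9333.33333 − 200 = 9133.33333; wedge = 211 − 101.4 = 109.6.
Deadweight loss = ½ × 9133.33333 × 109.6 = 500506.67.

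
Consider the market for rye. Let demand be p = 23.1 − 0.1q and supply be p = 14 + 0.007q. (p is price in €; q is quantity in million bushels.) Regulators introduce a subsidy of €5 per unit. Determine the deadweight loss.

Competitive equilibrium: 23.1 − 0.1q = 14 + 0.007q → q* = 85.0467, p* = 14.5953.
The subsidy lowers effective supply by 5: p = 9 + 0.007q.
New quantity: 23.1 − 0.1q = 9 + 0.007q → q' = 131.7757.
Overproduction Δq = 131.7757 − 85.0467 = 46.729; wedge = subsidy = 5.
DWL = ½ × 46.729 × 5 = €116.82 million.

€116.82 million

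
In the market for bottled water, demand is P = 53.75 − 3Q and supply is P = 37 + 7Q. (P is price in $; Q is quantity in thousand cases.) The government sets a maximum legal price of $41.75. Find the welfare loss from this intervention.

$4.96 thousand

Competitive equilibrium: 53.75 − 3Q = 37 + 7Q → Q* = 1.675, P* = 48.725.
At the ceiling P = 41.75, quantity supplied = (41.75 − 37)/7 = 0.6786.
Willingness to pay at Q' = 0.6786: 53.75 − 3·0.6786 = 51.7142.
ΔQ = 1.675 − 0.6786 = 0.9964; wedge = 51.7142 − 41.75 = 9.9642.
Deadweight loss = ½ × 0.9964 × 9.9642 = $4.96 thousand.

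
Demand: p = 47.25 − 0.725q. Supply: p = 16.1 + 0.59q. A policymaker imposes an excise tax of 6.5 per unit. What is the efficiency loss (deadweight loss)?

16.06

Competitive equilibrium: 47.25 − 0.725q = 16.1 + 0.59q → q* = 23.6882, p* = 30.076.
With the tax, the buyer price exceeds the seller price by 6.5: (47.25 − 0.725q) − (16.1 + 0.59q) = 6.5 → q' = 18.7452.
Δq = 23.6882 − 18.7452 = 4.943; the wedge equals the tax, 6.5.
DWL = ½ × 4.943 × 6.5 = 16.06.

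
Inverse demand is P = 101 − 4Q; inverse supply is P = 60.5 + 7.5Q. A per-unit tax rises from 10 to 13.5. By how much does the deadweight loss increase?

3.58

Competitive equilibrium: 101 − 4Q = 60.5 + 7.5Q → Q* = 3.5217, P* = 86.913.
For a per-unit tax t: ΔQ = t/11.5, so DWL = ½·t·(t/11.5) = t²/23.
At t = 10: DWL = 4.348. At t = 13.5: DWL = 7.924.
Increase = 7.924 − 4.348 = 3.58.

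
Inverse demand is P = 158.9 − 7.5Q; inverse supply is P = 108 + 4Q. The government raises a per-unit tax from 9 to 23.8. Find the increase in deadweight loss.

Competitive equilibrium: 158.9 − 7.5Q = 108 + 4Q → Q* = 4.4261, P* = 125.7043.
For a per-unit tax t: ΔQ = t/11.5, so DWL = ½·t·(t/11.5) = t²/23.
At t = 9: DWL = 3.522. At t = 23.8: DWL = 24.628.
Increase = 24.628 − 3.522 = 21.11.

21.11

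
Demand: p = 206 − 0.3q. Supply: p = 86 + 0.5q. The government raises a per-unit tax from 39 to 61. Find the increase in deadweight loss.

1375

Competitive equilibrium: 206 − 0.3q = 86 + 0.5q → q* = 150, p* = 161.
For a per-unit tax t: Δq = t/0.8, so DWL = ½·t·(t/0.8) = t²/1.6.
At t = 39: DWL = 950.625. At t = 61: DWL = 2325.625.
Increase = 2325.625 − 950.625 = 1375.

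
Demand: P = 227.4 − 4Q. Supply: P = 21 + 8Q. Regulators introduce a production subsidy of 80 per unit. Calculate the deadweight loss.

Competitive equilibrium: 227.4 − 4Q = 21 + 8Q → Q* = 17.2, P* = 158.6.
The subsidy lowers effective supply by 80: P = 8Q − 59.
New quantity: 227.4 − 4Q = 8Q − 59 → Q' = 23.8667.
Overproduction ΔQ = 23.8667 − 17.2 = 6.6667; wedge = subsidy = 80.
Welfare loss = ½ × 6.6667 × 80 = 266.67.

266.67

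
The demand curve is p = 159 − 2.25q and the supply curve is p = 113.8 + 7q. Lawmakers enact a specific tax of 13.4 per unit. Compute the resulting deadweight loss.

9.71

Competitive equilibrium: 159 − 2.25q = 113.8 + 7q → q* = 4.8865, p* = 148.0054.
With the tax, the buyer price exceeds the seller price by 13.4: (159 − 2.25q) − (113.8 + 7q) = 13.4 → q' = 3.4378.
Δq = 4.8865 − 3.4378 = 1.4487; the wedge equals the tax, 13.4.
Welfare loss = ½ × 1.4487 × 13.4 = 9.71.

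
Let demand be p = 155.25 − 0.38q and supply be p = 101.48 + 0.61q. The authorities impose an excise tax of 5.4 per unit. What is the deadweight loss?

Competitive equilibrium: 155.25 − 0.38q = 101.48 + 0.61q → q* = 54.3131, p* = 134.611.
With the tax, the buyer price exceeds the seller price by 5.4: (155.25 − 0.38q) − (101.48 + 0.61q) = 5.4 → q' = 48.8586.
Δq = 54.3131 − 48.8586 = 5.4545; the wedge equals the tax, 5.4.
Welfare loss = ½ × 5.4545 × 5.4 = 14.73.

14.73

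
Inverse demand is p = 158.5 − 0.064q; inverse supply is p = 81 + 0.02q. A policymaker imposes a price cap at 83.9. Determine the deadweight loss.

25397.04

Competitive equilibrium: 158.5 − 0.064q = 81 + 0.02q → q* = 922.619, p* = 99.4524.
At the ceiling p = 83.9, quantity supplied = (83.9 − 81)/0.02 = 145.
Willingness to pay at q' = 145: 158.5 − 0.064·145 = 149.22.
Δq = 922.619 − 145 = 777.619; wedge = 149.22 − 83.9 = 65.32.
DWL = ½ × 777.619 × 65.32 = 25397.04.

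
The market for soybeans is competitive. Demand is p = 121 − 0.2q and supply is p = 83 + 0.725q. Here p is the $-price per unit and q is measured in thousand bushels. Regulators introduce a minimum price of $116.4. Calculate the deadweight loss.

Competitive equilibrium: 121 − 0.2q = 83 + 0.725q → q* = 41.0811, p* = 112.7838.
At the floor p = 116.4, quantity demanded = (121 − 116.4)/0.2 = 23.
Sellers' marginal cost at q' = 23: 83 + 0.725·23 = 99.675.
Δq = 41.0811 − 23 = 18.0811; wedge = 116.4 − 99.675 = 16.725.
Welfare loss = ½ × 18.0811 × 16.725 = $151.20 thousand.

$151.20 thousand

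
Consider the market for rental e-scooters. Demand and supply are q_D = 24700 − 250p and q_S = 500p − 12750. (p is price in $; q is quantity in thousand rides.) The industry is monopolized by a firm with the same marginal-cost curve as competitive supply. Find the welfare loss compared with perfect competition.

In inverse form: demand p = 98.8 − 0.004q, supply p = 25.5 + 0.002q.
Competitive equilibrium: 98.8 − 0.004q = 25.5 + 0.002q → q* = 12216.6667, p* = 49.9333.
Marginal revenue: MR = 98.8 − 0.008q. Set MR = MC: 98.8 − 0.008q = 25.5 + 0.002q → q_m = 7330.
Price p_m = 98.8 − 0.004·7330 = 69.48; MC(q_m) = 25.5 + 0.002·7330 = 40.16.
Competitive q* = 12216.6667, so Δq = 4886.6667; wedge = 69.48 − 40.16 = 29.32.
DWL = ½ × 4886.6667 × 29.32 = $71638.53 thousand.

$71638.53 thousand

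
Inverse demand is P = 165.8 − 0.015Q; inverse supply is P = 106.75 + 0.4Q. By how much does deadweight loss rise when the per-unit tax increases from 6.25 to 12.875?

Competitive equilibrium: 165.8 − 0.015Q = 106.75 + 0.4Q → Q* = 142.2892, P* = 163.6657.
For a per-unit tax t: ΔQ = t/0.415, so DWL = ½·t·(t/0.415) = t²/0.83.
At t = 6.25: DWL = 47.0633. At t = 12.875: DWL = 199.7176.
Increase = 199.7176 − 47.0633 = 152.65.

152.65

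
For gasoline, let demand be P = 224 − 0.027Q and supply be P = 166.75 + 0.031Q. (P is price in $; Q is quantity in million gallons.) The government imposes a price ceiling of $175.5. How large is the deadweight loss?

Competitive equilibrium: 224 − 0.027Q = 166.75 + 0.031Q → Q* = 987.06897, P* = 197.34914.
At the ceiling P = 175.5, quantity supplied = (175.5 − 166.75)/0.031 = 282.25806.
Willingness to pay at Q' = 282.25806: 224 − 0.027·282.25806 = 216.37903.
ΔQ = 987.06897 − 282.25806 = 704.81091; wedge = 216.37903 − 175.5 = 40.87903.
The triangle = ½ × 704.81091 × 40.87903 = $14405.99 million.

$14405.99 million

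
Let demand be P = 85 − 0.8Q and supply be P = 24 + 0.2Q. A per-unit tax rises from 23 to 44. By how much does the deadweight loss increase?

703.50

Competitive equilibrium: 85 − 0.8Q = 24 + 0.2Q → Q* = 61, P* = 36.2.
For a per-unit tax t: ΔQ = t/1, so DWL = ½·t·(t/1) = t²/2.
At t = 23: DWL = 264.5. At t = 44: DWL = 968.
Increase = 968 − 264.5 = 703.50.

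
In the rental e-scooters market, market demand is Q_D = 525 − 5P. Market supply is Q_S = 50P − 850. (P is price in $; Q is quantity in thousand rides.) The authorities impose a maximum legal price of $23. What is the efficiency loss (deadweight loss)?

In inverse form: demand P = 105 − 0.2Q, supply P = 17 + 0.02Q.
Competitive equilibrium: 105 − 0.2Q = 17 + 0.02Q → Q* = 400, P* = 25.
At the ceiling P = 23, quantity supplied = (23 − 17)/0.02 = 300.
Willingness to pay at Q' = 300: 105 − 0.2·300 = 45.
ΔQ = 400 − 300 = 100; wedge = 45 − 23 = 22.
The triangle = ½ × 100 × 22 = $1100 thousand.

$1100 thousand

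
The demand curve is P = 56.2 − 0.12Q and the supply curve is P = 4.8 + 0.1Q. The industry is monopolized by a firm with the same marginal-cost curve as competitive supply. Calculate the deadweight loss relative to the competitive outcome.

Competitive equilibrium: 56.2 − 0.12Q = 4.8 + 0.1Q → Q* = 233.6364, P* = 28.1636.
Marginal revenue: MR = 56.2 − 0.24Q. Set MR = MC: 56.2 − 0.24Q = 4.8 + 0.1Q → Q_m = 151.1765.
Price P_m = 56.2 − 0.12·151.1765 = 38.0588; MC(Q_m) = 4.8 + 0.1·151.1765 = 19.9177.
Competitive Q* = 233.6364, so ΔQ = 82.4599; wedge = 38.0588 − 19.9177 = 18.1411.
DWL = ½ × 82.4599 × 18.1411 = 747.96.

747.96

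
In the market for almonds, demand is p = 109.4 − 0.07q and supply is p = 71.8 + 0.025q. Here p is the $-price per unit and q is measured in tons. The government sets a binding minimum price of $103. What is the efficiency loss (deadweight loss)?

Competitive equilibrium: 109.4 − 0.07q = 71.8 + 0.025q → q* = 395.7895, p* = 81.6947.
At the floor p = 103, quantity demanded = (109.4 − 103)/0.07 = 91.4286.
Sellers' marginal cost at q' = 91.4286: 71.8 + 0.025·91.4286 = 74.0857.
Δq = 395.7895 − 91.4286 = 304.3609; wedge = 103 − 74.0857 = 28.9143.
DWL = ½ × 304.3609 × 28.9143 = $4400.19.

$4400.19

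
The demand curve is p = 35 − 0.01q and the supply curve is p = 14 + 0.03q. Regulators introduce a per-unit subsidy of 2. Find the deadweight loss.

Competitive equilibrium: 35 − 0.01q = 14 + 0.03q → q* = 525, p* = 29.75.
The subsidy lowers effective supply by 2: p = 12 + 0.03q.
New quantity: 35 − 0.01q = 12 + 0.03q → q' = 575.
Overproduction Δq = 575 − 525 = 50; wedge = subsidy = 2.
Welfare loss = ½ × 50 × 2 = 50.

50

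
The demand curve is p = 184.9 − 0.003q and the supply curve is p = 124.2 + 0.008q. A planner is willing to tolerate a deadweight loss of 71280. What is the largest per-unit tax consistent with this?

39.6

Competitive equilibrium: 184.9 − 0.003q = 124.2 + 0.008q → q* = 5518.1818, p* = 168.3455.
A tax t gives Δq = t/0.011 and wedge t, so DWL = t²/0.022.
t²/0.022 = 71280 → t² = 1568.16 → t = 39.6.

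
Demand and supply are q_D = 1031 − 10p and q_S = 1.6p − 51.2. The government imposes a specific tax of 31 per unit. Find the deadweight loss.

662.76

In inverse form: demand p = 103.1 − 0.1q, supply p = 32 + 0.625q.
Competitive equilibrium: 103.1 − 0.1q = 32 + 0.625q → q* = 98.069, p* = 93.2931.
With the tax, the buyer price exceeds the seller price by 31: (103.1 − 0.1q) − (32 + 0.625q) = 31 → q' = 55.3103.
Δq = 98.069 − 55.3103 = 42.7587; the wedge equals the tax, 31.
Deadweight loss = ½ × 42.7587 × 31 = 662.76.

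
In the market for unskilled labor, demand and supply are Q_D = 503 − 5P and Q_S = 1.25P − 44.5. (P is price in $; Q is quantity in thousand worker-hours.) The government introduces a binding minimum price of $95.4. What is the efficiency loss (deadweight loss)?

$760.50 thousand

In inverse form: demand P = 100.6 − 0.2Q, supply P = 35.6 + 0.8Q.
Competitive equilibrium: 100.6 − 0.2Q = 35.6 + 0.8Q → Q* = 65, P* = 87.6.
At the floor P = 95.4, quantity demanded = (100.6 − 95.4)/0.2 = 26.
Sellers' marginal cost at Q' = 26: 35.6 + 0.8·26 = 56.4.
ΔQ = 65 − 26 = 39; wedge = 95.4 − 56.4 = 39.
Deadweight loss = ½ × 39 × 39 = $760.50 thousand.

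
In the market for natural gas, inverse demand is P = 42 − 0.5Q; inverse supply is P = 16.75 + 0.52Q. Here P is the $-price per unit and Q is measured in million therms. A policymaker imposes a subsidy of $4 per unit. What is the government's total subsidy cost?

Competitive equilibrium: 42 − 0.5Q = 16.75 + 0.52Q → Q* = 24.7549, P* = 29.6225.
The subsidy lowers effective supply by 4: P = 12.75 + 0.52Q.
New quantity: 42 − 0.5Q = 12.75 + 0.52Q → Q' = 28.6765.
Total subsidy cost = 4 × 28.6765 = $114.71 million.

$114.71 million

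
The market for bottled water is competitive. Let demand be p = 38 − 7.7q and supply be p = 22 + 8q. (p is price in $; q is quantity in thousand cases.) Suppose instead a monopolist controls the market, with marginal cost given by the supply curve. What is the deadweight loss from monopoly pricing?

$0.88 thousand

Competitive equilibrium: 38 − 7.7q = 22 + 8q → q* = 1.0191, p* = 30.1529.
Marginal revenue: MR = 38 − 15.4q. Set MR = MC: 38 − 15.4q = 22 + 8q → q_m = 0.6838.
Price p_m = 38 − 7.7·0.6838 = 32.7347; MC(q_m) = 22 + 8·0.6838 = 27.4704.
Competitive q* = 1.0191, so Δq = 0.3353; wedge = 32.7347 − 27.4704 = 5.2643.
DWL = ½ × 0.3353 × 5.2643 = $0.88 thousand.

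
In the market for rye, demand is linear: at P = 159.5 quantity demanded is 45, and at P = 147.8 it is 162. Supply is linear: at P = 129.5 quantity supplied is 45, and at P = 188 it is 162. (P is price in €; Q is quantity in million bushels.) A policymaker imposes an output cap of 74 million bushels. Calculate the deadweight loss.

Demand slope = (147.8 − 159.5)/(162 − 45) = −0.1, so P = 164 − 0.1Q.
Supply slope = (188 − 129.5)/(162 − 45) = 0.5, so P = 107 + 0.5Q.
Competitive equilibrium: 164 − 0.1Q = 107 + 0.5Q → Q* = 95, P* = 154.5.
At Q = 74: demand price = 164 − 0.1·74 = 156.6; supply price = 107 + 0.5·74 = 144.
ΔQ = 95 − 74 = 21; wedge = 156.6 − 144 = 12.6.
DWL = ½ × 21 × 12.6 = €132.30 million.

€132.30 million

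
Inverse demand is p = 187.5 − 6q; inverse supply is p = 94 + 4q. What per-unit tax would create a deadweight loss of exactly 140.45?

Competitive equilibrium: 187.5 − 6q = 94 + 4q → q* = 9.35, p* = 131.4.
A tax t gives Δq = t/10 and wedge t, so DWL = t²/20.
t²/20 = 140.45 → t² = 2809 → t = 53.

53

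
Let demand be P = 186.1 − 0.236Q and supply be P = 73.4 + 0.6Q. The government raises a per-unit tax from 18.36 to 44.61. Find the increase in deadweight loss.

Competitive equilibrium: 186.1 − 0.236Q = 73.4 + 0.6Q → Q* = 134.8086, P* = 154.2852.
For a per-unit tax t: ΔQ = t/0.836, so DWL = ½·t·(t/0.836) = t²/1.672.
At t = 18.36: DWL = 201.609. At t = 44.61: DWL = 1190.223.
Increase = 1190.223 − 201.609 = 988.61.

988.61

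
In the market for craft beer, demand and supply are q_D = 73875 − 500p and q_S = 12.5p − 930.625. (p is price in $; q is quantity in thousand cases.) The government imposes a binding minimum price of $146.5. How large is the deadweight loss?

In inverse form: demand p = 147.75 − 0.002q, supply p = 74.45 + 0.08q.
Competitive equilibrium: 147.75 − 0.002q = 74.45 + 0.08q → q* = 893.9024, p* = 145.9622.
At the floor p = 146.5, quantity demanded = (147.75 − 146.5)/0.002 = 625.
Sellers' marginal cost at q' = 625: 74.45 + 0.08·625 = 124.45.
Δq = 893.9024 − 625 = 268.9024; wedge = 146.5 − 124.45 = 22.05.
Welfare loss = ½ × 268.9024 × 22.05 = $2964.65 thousand.

$2964.65 thousand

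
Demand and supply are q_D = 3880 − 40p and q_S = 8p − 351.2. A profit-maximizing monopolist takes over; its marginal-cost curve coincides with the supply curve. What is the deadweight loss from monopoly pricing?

191.81

In inverse form: demand p = 97 − 0.025q, supply p = 43.9 + 0.125q.
Competitive equilibrium: 97 − 0.025q = 43.9 + 0.125q → q* = 354, p* = 88.15.
Marginal revenue: MR = 97 − 0.05q. Set MR = MC: 97 − 0.05q = 43.9 + 0.125q → q_m = 303.4286.
Price p_m = 97 − 0.025·303.4286 = 89.4143; MC(q_m) = 43.9 + 0.125·303.4286 = 81.8286.
Competitive q* = 354, so Δq = 50.5714; wedge = 89.4143 − 81.8286 = 7.5857.
Deadweight loss = ½ × 50.5714 × 7.5857 = 191.81.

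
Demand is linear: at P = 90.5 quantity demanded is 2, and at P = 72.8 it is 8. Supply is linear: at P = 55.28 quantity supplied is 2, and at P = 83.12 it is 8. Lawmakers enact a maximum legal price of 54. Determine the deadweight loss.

Demand slope = (72.8 − 90.5)/(8 − 2) = −2.95, so P = 96.4 − 2.95Q.
Supply slope = (83.12 − 55.28)/(8 − 2) = 4.64, so P = 46 + 4.64Q.
Competitive equilibrium: 96.4 − 2.95Q = 46 + 4.64Q → Q* = 6.6403, P* = 76.8111.
At the ceiling P = 54, quantity supplied = (54 − 46)/4.64 = 1.7241.
Willingness to pay at Q' = 1.7241: 96.4 − 2.95·1.7241 = 91.3139.
ΔQ = 6.6403 − 1.7241 = 4.9162; wedge = 91.3139 − 54 = 37.3139.
DWL = ½ × 4.9162 × 37.3139 = 91.72.

91.72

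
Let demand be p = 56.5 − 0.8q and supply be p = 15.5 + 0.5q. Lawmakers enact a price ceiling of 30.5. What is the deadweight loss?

Competitive equilibrium: 56.5 − 0.8q = 15.5 + 0.5q → q* = 31.5385, p* = 31.2692.
At the ceiling p = 30.5, quantity supplied = (30.5 − 15.5)/0.5 = 30.
Willingness to pay at q' = 30: 56.5 − 0.8·30 = 32.5.
Δq = 31.5385 − 30 = 1.5385; wedge = 32.5 − 30.5 = 2.
Deadweight loss = ½ × 1.5385 × 2 = 1.54.

1.54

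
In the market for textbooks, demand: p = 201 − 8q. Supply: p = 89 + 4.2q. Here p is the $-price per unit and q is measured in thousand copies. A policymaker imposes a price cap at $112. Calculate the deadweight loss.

Competitive equilibrium: 201 − 8q = 89 + 4.2q → q* = 9.18033, p* = 127.55738.
At the ceiling p = 112, quantity supplied = (112 − 89)/4.2 = 5.47619.
Willingness to pay at q' = 5.47619: 201 − 8·5.47619 = 157.19048.
Δq = 9.18033 − 5.47619 = 3.70414; wedge = 157.19048 − 112 = 45.19048.
Deadweight loss = ½ × 3.70414 × 45.19048 = $83.70 thousand.

$83.70 thousand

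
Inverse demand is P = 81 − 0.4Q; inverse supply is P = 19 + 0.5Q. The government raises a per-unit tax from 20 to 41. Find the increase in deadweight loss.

Competitive equilibrium: 81 − 0.4Q = 19 + 0.5Q → Q* = 68.8889, P* = 53.4444.
For a per-unit tax t: ΔQ = t/0.9, so DWL = ½·t·(t/0.9) = t²/1.8.
At t = 20: DWL = 222.222. At t = 41: DWL = 933.889.
Increase = 933.889 − 222.222 = 711.67.

711.67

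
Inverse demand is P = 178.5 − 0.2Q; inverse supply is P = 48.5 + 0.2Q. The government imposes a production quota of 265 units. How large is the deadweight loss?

Competitive equilibrium: 178.5 − 0.2Q = 48.5 + 0.2Q → Q* = 325, P* = 113.5.
At Q = 265: demand price = 178.5 − 0.2·265 = 125.5; supply price = 48.5 + 0.2·265 = 101.5.
ΔQ = 325 − 265 = 60; wedge = 125.5 − 101.5 = 24.
The triangle = ½ × 60 × 24 = 720.

720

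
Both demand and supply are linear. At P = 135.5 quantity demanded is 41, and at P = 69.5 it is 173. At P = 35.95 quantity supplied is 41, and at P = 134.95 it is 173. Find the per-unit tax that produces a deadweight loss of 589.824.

38.4

Demand slope = (69.5 − 135.5)/(173 − 41) = −0.5, so P = 156 − 0.5Q.
Supply slope = (134.95 − 35.95)/(173 − 41) = 0.75, so P = 5.2 + 0.75Q.
Competitive equilibrium: 156 − 0.5Q = 5.2 + 0.75Q → Q* = 120.64, P* = 95.68.
A tax t gives ΔQ = t/1.25 and wedge t, so DWL = t²/2.5.
t²/2.5 = 589.824 → t² = 1474.56 → t = 38.4.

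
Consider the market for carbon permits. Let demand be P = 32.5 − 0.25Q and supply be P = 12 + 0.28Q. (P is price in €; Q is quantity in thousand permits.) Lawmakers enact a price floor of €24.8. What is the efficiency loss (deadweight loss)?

Competitive equilibrium: 32.5 − 0.25Q = 12 + 0.28Q → Q* = 38.6792, P* = 22.8302.
At the floor P = 24.8, quantity demanded = (32.5 − 24.8)/0.25 = 30.8.
Sellers' marginal cost at Q' = 30.8: 12 + 0.28·30.8 = 20.624.
ΔQ = 38.6792 − 30.8 = 7.8792; wedge = 24.8 − 20.624 = 4.176.
Welfare loss = ½ × 7.8792 × 4.176 = €16.45 thousand.

€16.45 thousand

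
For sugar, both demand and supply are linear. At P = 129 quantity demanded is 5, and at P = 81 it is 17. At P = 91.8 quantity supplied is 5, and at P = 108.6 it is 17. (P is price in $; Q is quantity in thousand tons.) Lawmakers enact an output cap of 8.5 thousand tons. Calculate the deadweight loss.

$31.01 thousand

Demand slope = (81 − 129)/(17 − 5) = −4, so P = 149 − 4Q.
Supply slope = (108.6 − 91.8)/(17 − 5) = 1.4, so P = 84.8 + 1.4Q.
Competitive equilibrium: 149 − 4Q = 84.8 + 1.4Q → Q* = 11.8889, P* = 101.4444.
At Q = 8.5: demand price = 149 − 4·8.5 = 115; supply price = 84.8 + 1.4·8.5 = 96.7.
ΔQ = 11.8889 − 8.5 = 3.3889; wedge = 115 − 96.7 = 18.3.
DWL = ½ × 3.3889 × 18.3 = $31.01 thousand.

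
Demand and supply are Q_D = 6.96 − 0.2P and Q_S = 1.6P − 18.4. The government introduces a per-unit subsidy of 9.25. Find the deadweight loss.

7.61

In inverse form: demand P = 34.8 − 5Q, supply P = 11.5 + 0.625Q.
Competitive equilibrium: 34.8 − 5Q = 11.5 + 0.625Q → Q* = 4.1422, P* = 14.0889.
The subsidy lowers effective supply by 9.25: P = 2.25 + 0.625Q.
New quantity: 34.8 − 5Q = 2.25 + 0.625Q → Q' = 5.7867.
Overproduction ΔQ = 5.7867 − 4.1422 = 1.6445; wedge = subsidy = 9.25.
Welfare loss = ½ × 1.6445 × 9.25 = 7.61.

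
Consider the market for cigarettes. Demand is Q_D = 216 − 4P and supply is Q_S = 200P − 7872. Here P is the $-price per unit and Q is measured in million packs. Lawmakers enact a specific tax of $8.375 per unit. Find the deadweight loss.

$137.53 million

In inverse form: demand P = 54 − 0.25Q, supply P = 39.36 + 0.005Q.
Competitive equilibrium: 54 − 0.25Q = 39.36 + 0.005Q → Q* = 57.4118, P* = 39.6471.
With the tax, the buyer price exceeds the seller price by 8.375: (54 − 0.25Q) − (39.36 + 0.005Q) = 8.375 → Q' = 24.5686.
ΔQ = 57.4118 − 24.5686 = 32.8432; the wedge equals the tax, 8.375.
DWL = ½ × 32.8432 × 8.375 = $137.53 million.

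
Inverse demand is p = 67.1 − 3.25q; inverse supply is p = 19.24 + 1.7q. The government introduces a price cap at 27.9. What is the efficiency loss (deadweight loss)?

Competitive equilibrium: 67.1 − 3.25q = 19.24 + 1.7q → q* = 9.6687, p* = 35.6768.
At the ceiling p = 27.9, quantity supplied = (27.9 − 19.24)/1.7 = 5.0941.
Willingness to pay at q' = 5.0941: 67.1 − 3.25·5.0941 = 50.5442.
Δq = 9.6687 − 5.0941 = 4.5746; wedge = 50.5442 − 27.9 = 22.6442.
Welfare loss = ½ × 4.5746 × 22.6442 = 51.79.

51.79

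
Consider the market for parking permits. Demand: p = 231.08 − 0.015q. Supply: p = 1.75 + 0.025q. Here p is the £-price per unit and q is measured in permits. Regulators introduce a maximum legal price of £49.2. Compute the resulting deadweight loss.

Competitive equilibrium: 231.08 − 0.015q = 1.75 + 0.025q → q* = 5733.25, p* = 145.0813.
At the ceiling p = 49.2, quantity supplied = (49.2 − 1.75)/0.025 = 1898.
Willingness to pay at q' = 1898: 231.08 − 0.015·1898 = 202.61.
Δq = 5733.25 − 1898 = 3835.25; wedge = 202.61 − 49.2 = 153.41.
Deadweight loss = ½ × 3835.25 × 153.41 = £294182.85.

£294182.85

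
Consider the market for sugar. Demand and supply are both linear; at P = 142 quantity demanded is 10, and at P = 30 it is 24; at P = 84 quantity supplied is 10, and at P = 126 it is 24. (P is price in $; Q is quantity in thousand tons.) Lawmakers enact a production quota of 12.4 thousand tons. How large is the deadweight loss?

Demand slope = (30 − 142)/(24 − 10) = −8, so P = 222 − 8Q.
Supply slope = (126 − 84)/(24 − 10) = 3, so P = 54 + 3Q.
Competitive equilibrium: 222 − 8Q = 54 + 3Q → Q* = 15.2727, P* = 99.8182.
At Q = 12.4: demand price = 222 − 8·12.4 = 122.8; supply price = 54 + 3·12.4 = 91.2.
ΔQ = 15.2727 − 12.4 = 2.8727; wedge = 122.8 − 91.2 = 31.6.
Welfare loss = ½ × 2.8727 × 31.6 = $45.39 thousand.

$45.39 thousand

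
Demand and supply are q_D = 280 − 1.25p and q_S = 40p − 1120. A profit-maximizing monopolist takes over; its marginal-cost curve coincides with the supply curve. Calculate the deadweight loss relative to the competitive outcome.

5642.89

In inverse form: demand p = 224 − 0.8q, supply p = 28 + 0.025q.
Competitive equilibrium: 224 − 0.8q = 28 + 0.025q → q* = 237.5758, p* = 33.9394.
Marginal revenue: MR = 224 − 1.6q. Set MR = MC: 224 − 1.6q = 28 + 0.025q → q_m = 120.6154.
Price p_m = 224 − 0.8·120.6154 = 127.5077; MC(q_m) = 28 + 0.025·120.6154 = 31.0154.
Competitive q* = 237.5758, so Δq = 116.9604; wedge = 127.5077 − 31.0154 = 96.4923.
Welfare loss = ½ × 116.9604 × 96.4923 = 5642.89.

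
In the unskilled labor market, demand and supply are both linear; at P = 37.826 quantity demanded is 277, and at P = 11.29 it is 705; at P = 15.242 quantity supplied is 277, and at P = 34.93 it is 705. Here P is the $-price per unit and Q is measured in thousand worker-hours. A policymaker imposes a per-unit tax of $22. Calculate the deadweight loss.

$2240.74 thousand

Demand slope = (11.29 − 37.826)/(705 − 277) = −0.062, so P = 55 − 0.062Q.
Supply slope = (34.93 − 15.242)/(705 − 277) = 0.046, so P = 2.5 + 0.046Q.
Competitive equilibrium: 55 − 0.062Q = 2.5 + 0.046Q → Q* = 486.1111, P* = 24.8611.
With the tax, the buyer price exceeds the seller price by 22: (55 − 0.062Q) − (2.5 + 0.046Q) = 22 → Q' = 282.4074.
ΔQ = 486.1111 − 282.4074 = 203.7037; the wedge equals the tax, 22.
Welfare loss = ½ × 203.7037 × 22 = $2240.74 thousand.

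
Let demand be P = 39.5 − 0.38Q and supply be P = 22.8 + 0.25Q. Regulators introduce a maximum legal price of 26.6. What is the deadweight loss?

Competitive equilibrium: 39.5 − 0.38Q = 22.8 + 0.25Q → Q* = 26.5079, P* = 29.427.
At the ceiling P = 26.6, quantity supplied = (26.6 − 22.8)/0.25 = 15.2.
Willingness to pay at Q' = 15.2: 39.5 − 0.38·15.2 = 33.724.
ΔQ = 26.5079 − 15.2 = 11.3079; wedge = 33.724 − 26.6 = 7.124.
DWL = ½ × 11.3079 × 7.124 = 40.28.

40.28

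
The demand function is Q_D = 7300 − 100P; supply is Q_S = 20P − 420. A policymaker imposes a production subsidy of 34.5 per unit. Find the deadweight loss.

In inverse form: demand P = 73 − 0.01Q, supply P = 21 + 0.05Q.
Competitive equilibrium: 73 − 0.01Q = 21 + 0.05Q → Q* = 866.6667, P* = 64.3333.
The subsidy lowers effective supply by 34.5: P = 0.05Q − 13.5.
New quantity: 73 − 0.01Q = 0.05Q − 13.5 → Q' = 1441.6667.
Overproduction ΔQ = 1441.6667 − 866.6667 = 575; wedge = subsidy = 34.5.
DWL = ½ × 575 × 34.5 = 9918.75.

9918.75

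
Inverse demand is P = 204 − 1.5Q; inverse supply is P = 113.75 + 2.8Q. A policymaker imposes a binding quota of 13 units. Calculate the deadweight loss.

Competitive equilibrium: 204 − 1.5Q = 113.75 + 2.8Q → Q* = 20.9884, P* = 172.5174.
At Q = 13: demand price = 204 − 1.5·13 = 184.5; supply price = 113.75 + 2.8·13 = 150.15.
ΔQ = 20.9884 − 13 = 7.9884; wedge = 184.5 − 150.15 = 34.35.
The triangle = ½ × 7.9884 × 34.35 = 137.20.

137.20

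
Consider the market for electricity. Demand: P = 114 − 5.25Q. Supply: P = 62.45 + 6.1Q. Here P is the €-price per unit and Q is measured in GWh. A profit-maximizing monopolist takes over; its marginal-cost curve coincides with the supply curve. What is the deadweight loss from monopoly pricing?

Competitive equilibrium: 114 − 5.25Q = 62.45 + 6.1Q → Q* = 4.5419, P* = 90.1553.
Marginal revenue: MR = 114 − 10.5Q. Set MR = MC: 114 − 10.5Q = 62.45 + 6.1Q → Q_m = 3.1054.
Price P_m = 114 − 5.25·3.1054 = 97.6967; MC(Q_m) = 62.45 + 6.1·3.1054 = 81.3929.
Competitive Q* = 4.5419, so ΔQ = 1.4365; wedge = 97.6967 − 81.3929 = 16.3038.
Deadweight loss = ½ × 1.4365 × 16.3038 = €11.71.

€11.71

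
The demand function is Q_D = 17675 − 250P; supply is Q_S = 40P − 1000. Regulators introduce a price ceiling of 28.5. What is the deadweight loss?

29894.65

In inverse form: demand P = 70.7 − 0.004Q, supply P = 25 + 0.025Q.
Competitive equilibrium: 70.7 − 0.004Q = 25 + 0.025Q → Q* = 1575.8621, P* = 64.3966.
At the ceiling P = 28.5, quantity supplied = (28.5 − 25)/0.025 = 140.
Willingness to pay at Q' = 140: 70.7 − 0.004·140 = 70.14.
ΔQ = 1575.8621 − 140 = 1435.8621; wedge = 70.14 − 28.5 = 41.64.
The triangle = ½ × 1435.8621 × 41.64 = 29894.65.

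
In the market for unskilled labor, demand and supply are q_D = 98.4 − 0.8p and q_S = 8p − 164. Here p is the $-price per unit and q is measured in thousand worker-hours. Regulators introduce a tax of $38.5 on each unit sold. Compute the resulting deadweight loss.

In inverse form: demand p = 123 − 1.25q, supply p = 20.5 + 0.125q.
Competitive equilibrium: 123 − 1.25q = 20.5 + 0.125q → q* = 74.5455, p* = 29.8182.
With the tax, the buyer price exceeds the seller price by 38.5: (123 − 1.25q) − (20.5 + 0.125q) = 38.5 → q' = 46.5455.
Δq = 74.5455 − 46.5455 = 28; the wedge equals the tax, 38.5.
Deadweight loss = ½ × 28 × 38.5 = $539 thousand.

$539 thousand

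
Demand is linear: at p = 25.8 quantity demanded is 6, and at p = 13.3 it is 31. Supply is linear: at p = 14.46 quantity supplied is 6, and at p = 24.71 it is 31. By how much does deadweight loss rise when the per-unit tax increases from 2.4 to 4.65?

8.72

Demand slope = (13.3 − 25.8)/(31 − 6) = −0.5, so p = 28.8 − 0.5q.
Supply slope = (24.71 − 14.46)/(31 − 6) = 0.41, so p = 12 + 0.41q.
Competitive equilibrium: 28.8 − 0.5q = 12 + 0.41q → q* = 18.4615, p* = 19.5692.
For a per-unit tax t: Δq = t/0.91, so DWL = ½·t·(t/0.91) = t²/1.82.
At t = 2.4: DWL = 3.165. At t = 4.65: DWL = 11.88.
Increase = 11.88 − 3.165 = 8.72.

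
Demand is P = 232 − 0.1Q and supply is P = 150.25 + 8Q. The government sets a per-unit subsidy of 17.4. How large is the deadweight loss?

Competitive equilibrium: 232 − 0.1Q = 150.25 + 8Q → Q* = 10.0926, P* = 230.9907.
The subsidy lowers effective supply by 17.4: P = 132.85 + 8Q.
New quantity: 232 − 0.1Q = 132.85 + 8Q → Q' = 12.2407.
Overproduction ΔQ = 12.2407 − 10.0926 = 2.1481; wedge = subsidy = 17.4.
Deadweight loss = ½ × 2.1481 × 17.4 = 18.69.

18.69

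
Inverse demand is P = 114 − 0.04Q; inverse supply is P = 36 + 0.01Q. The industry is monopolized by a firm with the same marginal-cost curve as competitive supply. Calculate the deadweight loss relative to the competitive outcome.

12017.78

Competitive equilibrium: 114 − 0.04Q = 36 + 0.01Q → Q* = 1560, P* = 51.6.
Marginal revenue: MR = 114 − 0.08Q. Set MR = MC: 114 − 0.08Q = 36 + 0.01Q → Q_m = 866.66667.
Price P_m = 114 − 0.04·866.66667 = 79.33333; MC(Q_m) = 36 + 0.01·866.66667 = 44.66667.
Competitive Q* = 1560, so ΔQ = 693.33333; wedge = 79.33333 − 44.66667 = 34.66666.
The triangle = ½ × 693.33333 × 34.66666 = 12017.78.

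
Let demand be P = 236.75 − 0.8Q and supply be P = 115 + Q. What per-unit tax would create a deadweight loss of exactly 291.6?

32.4

Competitive equilibrium: 236.75 − 0.8Q = 115 + Q → Q* = 67.6389, P* = 182.6389.
A tax t gives ΔQ = t/1.8 and wedge t, so DWL = t²/3.6.
t²/3.6 = 291.6 → t² = 1049.76 → t = 32.4.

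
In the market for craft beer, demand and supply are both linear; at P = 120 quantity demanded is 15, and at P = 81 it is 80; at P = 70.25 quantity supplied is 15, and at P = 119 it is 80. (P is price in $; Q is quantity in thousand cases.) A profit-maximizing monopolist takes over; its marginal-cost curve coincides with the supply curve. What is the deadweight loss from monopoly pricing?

Demand slope = (81 − 120)/(80 − 15) = −0.6, so P = 129 − 0.6Q.
Supply slope = (119 − 70.25)/(80 − 15) = 0.75, so P = 59 + 0.75Q.
Competitive equilibrium: 129 − 0.6Q = 59 + 0.75Q → Q* = 51.8519, P* = 97.8889.
Marginal revenue: MR = 129 − 1.2Q. Set MR = MC: 129 − 1.2Q = 59 + 0.75Q → Q_m = 35.8974.
Price P_m = 129 − 0.6·35.8974 = 107.4616; MC(Q_m) = 59 + 0.75·35.8974 = 85.9231.
Competitive Q* = 51.8519, so ΔQ = 15.9545; wedge = 107.4616 − 85.9231 = 21.5385.
Deadweight loss = ½ × 15.9545 × 21.5385 = $171.82 thousand.

$171.82 thousand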